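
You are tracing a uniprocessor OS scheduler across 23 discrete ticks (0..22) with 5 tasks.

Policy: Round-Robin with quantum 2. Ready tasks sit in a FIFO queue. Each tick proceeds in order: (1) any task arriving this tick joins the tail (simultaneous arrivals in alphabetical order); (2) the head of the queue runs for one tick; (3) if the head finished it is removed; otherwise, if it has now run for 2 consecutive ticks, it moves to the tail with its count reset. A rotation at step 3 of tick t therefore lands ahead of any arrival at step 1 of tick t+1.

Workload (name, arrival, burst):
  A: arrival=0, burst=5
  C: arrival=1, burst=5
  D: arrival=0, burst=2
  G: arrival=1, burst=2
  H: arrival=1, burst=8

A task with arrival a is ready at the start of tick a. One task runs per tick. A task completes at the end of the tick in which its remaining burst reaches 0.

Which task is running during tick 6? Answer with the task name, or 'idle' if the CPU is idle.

t=0: queue=[A,D] q_used=0 → run A
t=1: queue=[A,D,C,G,H] q_used=1 → run A
t=2: queue=[D,C,G,H,A] q_used=0 → run D
t=3: queue=[D,C,G,H,A] q_used=1 → run D
t=4: queue=[C,G,H,A] q_used=0 → run C
t=5: queue=[C,G,H,A] q_used=1 → run C
t=6: queue=[G,H,A,C] q_used=0 → run G
t=7: queue=[G,H,A,C] q_used=1 → run G
t=8: queue=[H,A,C] q_used=0 → run H
t=9: queue=[H,A,C] q_used=1 → run H
t=10: queue=[A,C,H] q_used=0 → run A
t=11: queue=[A,C,H] q_used=1 → run A
t=12: queue=[C,H,A] q_used=0 → run C
t=13: queue=[C,H,A] q_used=1 → run C
t=14: queue=[H,A,C] q_used=0 → run H
t=15: queue=[H,A,C] q_used=1 → run H
t=16: queue=[A,C,H] q_used=0 → run A
t=17: queue=[C,H] q_used=0 → run C
t=18: queue=[H] q_used=0 → run H
t=19: queue=[H] q_used=1 → run H
t=20: queue=[H] q_used=0 → run H
t=21: queue=[H] q_used=1 → run H
t=22: (idle)

running at tick 6 = G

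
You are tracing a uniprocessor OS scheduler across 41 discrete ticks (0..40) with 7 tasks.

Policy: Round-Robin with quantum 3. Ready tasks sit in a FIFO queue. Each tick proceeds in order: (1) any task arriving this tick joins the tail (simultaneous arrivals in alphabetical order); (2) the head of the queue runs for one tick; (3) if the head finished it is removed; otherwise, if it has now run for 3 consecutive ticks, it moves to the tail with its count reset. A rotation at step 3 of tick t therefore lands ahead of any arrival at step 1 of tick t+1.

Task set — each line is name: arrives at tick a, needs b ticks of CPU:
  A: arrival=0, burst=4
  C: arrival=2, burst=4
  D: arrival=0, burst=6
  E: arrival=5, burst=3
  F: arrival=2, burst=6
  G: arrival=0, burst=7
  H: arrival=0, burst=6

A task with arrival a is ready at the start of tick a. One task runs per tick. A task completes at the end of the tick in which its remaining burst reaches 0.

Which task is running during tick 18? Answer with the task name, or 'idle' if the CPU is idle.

running at tick 18 = A

t=0: queue=[A,D,G,H] q_used=0 → run A
t=1: queue=[A,D,G,H] q_used=1 → run A
t=2: queue=[A,D,G,H,C,F] q_used=2 → run A
t=3: queue=[D,G,H,C,F,A] q_used=0 → run D
t=4: queue=[D,G,H,C,F,A] q_used=1 → run D
t=5: queue=[D,G,H,C,F,A,E] q_used=2 → run D
t=6: queue=[G,H,C,F,A,E,D] q_used=0 → run G
t=7: queue=[G,H,C,F,A,E,D] q_used=1 → run G
t=8: queue=[G,H,C,F,A,E,D] q_used=2 → run G
t=9: queue=[H,C,F,A,E,D,G] q_used=0 → run H
t=10: queue=[H,C,F,A,E,D,G] q_used=1 → run H
t=11: queue=[H,C,F,A,E,D,G] q_used=2 → run H
t=12: queue=[C,F,A,E,D,G,H] q_used=0 → run C
t=13: queue=[C,F,A,E,D,G,H] q_used=1 → run C
t=14: queue=[C,F,A,E,D,G,H] q_used=2 → run C
t=15: queue=[F,A,E,D,G,H,C] q_used=0 → run F
t=16: queue=[F,A,E,D,G,H,C] q_used=1 → run F
t=17: queue=[F,A,E,D,G,H,C] q_used=2 → run F
t=18: queue=[A,E,D,G,H,C,F] q_used=0 → run A
t=19: queue=[E,D,G,H,C,F] q_used=0 → run E
t=20: queue=[E,D,G,H,C,F] q_used=1 → run E
t=21: queue=[E,D,G,H,C,F] q_used=2 → run E
t=22: queue=[D,G,H,C,F] q_used=0 → run D
t=23: queue=[D,G,H,C,F] q_used=1 → run D
t=24: queue=[D,G,H,C,F] q_used=2 → run D
t=25: queue=[G,H,C,F] q_used=0 → run G
t=26: queue=[G,H,C,F] q_used=1 → run G
t=27: queue=[G,H,C,F] q_used=2 → run G
t=28: queue=[H,C,F,G] q_used=0 → run H
t=29: queue=[H,C,F,G] q_used=1 → run H
t=30: queue=[H,C,F,G] q_used=2 → run H
t=31: queue=[C,F,G] q_used=0 → run C
t=32: queue=[F,G] q_used=0 → run F
t=33: queue=[F,G] q_used=1 → run F
t=34: queue=[F,G] q_used=2 → run F
t=35: queue=[G] q_used=0 → run G
t=36: (idle)
t=37: (idle)
t=38: (idle)
t=39: (idle)
t=40: (idle)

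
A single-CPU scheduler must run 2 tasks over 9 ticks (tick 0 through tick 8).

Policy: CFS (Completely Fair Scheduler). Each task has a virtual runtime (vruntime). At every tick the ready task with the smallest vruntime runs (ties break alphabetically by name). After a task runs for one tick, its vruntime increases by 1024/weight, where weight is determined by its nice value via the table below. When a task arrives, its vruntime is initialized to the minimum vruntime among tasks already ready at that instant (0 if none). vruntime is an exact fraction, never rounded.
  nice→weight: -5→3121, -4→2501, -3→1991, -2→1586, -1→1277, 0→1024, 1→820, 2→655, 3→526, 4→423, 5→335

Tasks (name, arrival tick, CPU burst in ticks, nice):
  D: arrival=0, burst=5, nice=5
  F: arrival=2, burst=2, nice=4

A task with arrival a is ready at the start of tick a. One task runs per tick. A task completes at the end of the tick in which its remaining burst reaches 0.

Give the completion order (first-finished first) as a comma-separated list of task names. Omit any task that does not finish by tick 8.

completion order = F, D

t=0: vr[D=0] → run D
t=1: vr[D=1024/335] → run D
t=2: vr[D=2048/335 F=2048/335] → run D
t=3: vr[D=3072/335 F=2048/335] → run F
t=4: vr[D=3072/335 F=1209344/141705] → run F
t=5: vr[D=3072/335] → run D
t=6: vr[D=4096/335] → run D
t=7: (idle)
t=8: (idle)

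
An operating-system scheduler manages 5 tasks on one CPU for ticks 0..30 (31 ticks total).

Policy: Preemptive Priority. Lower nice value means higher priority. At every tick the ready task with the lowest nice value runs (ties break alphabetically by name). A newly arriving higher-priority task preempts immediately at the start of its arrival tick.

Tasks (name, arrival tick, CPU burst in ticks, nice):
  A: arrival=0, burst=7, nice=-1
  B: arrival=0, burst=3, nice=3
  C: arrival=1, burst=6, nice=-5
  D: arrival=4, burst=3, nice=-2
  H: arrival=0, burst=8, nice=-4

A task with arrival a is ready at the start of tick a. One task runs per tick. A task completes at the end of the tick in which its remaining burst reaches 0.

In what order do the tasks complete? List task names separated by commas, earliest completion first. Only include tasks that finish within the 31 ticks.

t=0: ready={A,B,H} → run H
t=1: ready={A,B,C,H} → run C
t=2: ready={A,B,C,H} → run C
t=3: ready={A,B,C,H} → run C
t=4: ready={A,B,C,D,H} → run C
t=5: ready={A,B,C,D,H} → run C
t=6: ready={A,B,C,D,H} → run C
t=7: ready={A,B,D,H} → run H
t=8: ready={A,B,D,H} → run H
t=9: ready={A,B,D,H} → run H
t=10: ready={A,B,D,H} → run H
t=11: ready={A,B,D,H} → run H
t=12: ready={A,B,D,H} → run H
t=13: ready={A,B,D,H} → run H
t=14: ready={A,B,D} → run D
t=15: ready={A,B,D} → run D
t=16: ready={A,B,D} → run D
t=17: ready={A,B} → run A
t=18: ready={A,B} → run A
t=19: ready={A,B} → run A
t=20: ready={A,B} → run A
t=21: ready={A,B} → run A
t=22: ready={A,B} → run A
t=23: ready={A,B} → run A
t=24: ready={B} → run B
t=25: ready={B} → run B
t=26: ready={B} → run B
t=27: (idle)
t=28: (idle)
t=29: (idle)
t=30: (idle)

completion order = C, H, D, A, B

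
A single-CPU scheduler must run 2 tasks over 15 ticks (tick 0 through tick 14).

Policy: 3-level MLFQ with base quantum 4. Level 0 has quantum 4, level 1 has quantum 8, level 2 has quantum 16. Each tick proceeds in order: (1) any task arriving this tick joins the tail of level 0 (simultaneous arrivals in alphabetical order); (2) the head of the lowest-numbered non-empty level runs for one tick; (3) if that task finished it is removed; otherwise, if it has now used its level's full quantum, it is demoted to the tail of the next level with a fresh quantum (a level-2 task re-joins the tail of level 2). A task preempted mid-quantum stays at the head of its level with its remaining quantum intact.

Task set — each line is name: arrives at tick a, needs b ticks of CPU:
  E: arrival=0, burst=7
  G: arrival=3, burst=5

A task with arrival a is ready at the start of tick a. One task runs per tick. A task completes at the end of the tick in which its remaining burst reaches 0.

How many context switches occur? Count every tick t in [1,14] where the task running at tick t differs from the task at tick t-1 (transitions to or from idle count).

context switches = 4

t=0: L0/L1/L2 = E/-/- → run E
t=1: L0/L1/L2 = E/-/- → run E
t=2: L0/L1/L2 = E/-/- → run E
t=3: L0/L1/L2 = EG/-/- → run E
t=4: L0/L1/L2 = G/E/- → run G
t=5: L0/L1/L2 = G/E/- → run G
t=6: L0/L1/L2 = G/E/- → run G
t=7: L0/L1/L2 = G/E/- → run G
t=8: L0/L1/L2 = -/EG/- → run E
t=9: L0/L1/L2 = -/EG/- → run E
t=10: L0/L1/L2 = -/EG/- → run E
t=11: L0/L1/L2 = -/G/- → run G
t=12: (idle)
t=13: (idle)
t=14: (idle)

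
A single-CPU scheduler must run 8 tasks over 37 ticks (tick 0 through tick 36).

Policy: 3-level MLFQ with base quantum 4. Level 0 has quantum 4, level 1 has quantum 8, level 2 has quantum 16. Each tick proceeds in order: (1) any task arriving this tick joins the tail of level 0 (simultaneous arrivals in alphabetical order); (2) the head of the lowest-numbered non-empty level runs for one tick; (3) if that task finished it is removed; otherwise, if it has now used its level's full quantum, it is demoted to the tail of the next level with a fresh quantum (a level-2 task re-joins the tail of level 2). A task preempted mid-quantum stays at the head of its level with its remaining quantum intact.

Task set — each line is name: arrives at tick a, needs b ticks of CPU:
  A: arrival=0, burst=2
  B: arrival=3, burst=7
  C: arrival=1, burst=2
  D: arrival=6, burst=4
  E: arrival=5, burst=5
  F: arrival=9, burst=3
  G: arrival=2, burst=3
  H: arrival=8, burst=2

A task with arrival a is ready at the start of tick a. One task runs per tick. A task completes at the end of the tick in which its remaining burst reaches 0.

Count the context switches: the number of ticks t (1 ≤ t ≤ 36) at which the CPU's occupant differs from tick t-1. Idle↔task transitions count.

t=0: L0/L1/L2 = A/-/- → run A
t=1: L0/L1/L2 = AC/-/- → run A
t=2: L0/L1/L2 = CG/-/- → run C
t=3: L0/L1/L2 = CGB/-/- → run C
t=4: L0/L1/L2 = GB/-/- → run G
t=5: L0/L1/L2 = GBE/-/- → run G
t=6: L0/L1/L2 = GBED/-/- → run G
t=7: L0/L1/L2 = BED/-/- → run B
t=8: L0/L1/L2 = BEDH/-/- → run B
t=9: L0/L1/L2 = BEDHF/-/- → run B
t=10: L0/L1/L2 = BEDHF/-/- → run B
t=11: L0/L1/L2 = EDHF/B/- → run E
t=12: L0/L1/L2 = EDHF/B/- → run E
t=13: L0/L1/L2 = EDHF/B/- → run E
t=14: L0/L1/L2 = EDHF/B/- → run E
t=15: L0/L1/L2 = DHF/BE/- → run D
t=16: L0/L1/L2 = DHF/BE/- → run D
t=17: L0/L1/L2 = DHF/BE/- → run D
t=18: L0/L1/L2 = DHF/BE/- → run D
t=19: L0/L1/L2 = HF/BE/- → run H
t=20: L0/L1/L2 = HF/BE/- → run H
t=21: L0/L1/L2 = F/BE/- → run F
t=22: L0/L1/L2 = F/BE/- → run F
t=23: L0/L1/L2 = F/BE/- → run F
t=24: L0/L1/L2 = -/BE/- → run B
t=25: L0/L1/L2 = -/BE/- → run B
t=26: L0/L1/L2 = -/BE/- → run B
t=27: L0/L1/L2 = -/E/- → run E
t=28: (idle)
t=29: (idle)
t=30: (idle)
t=31: (idle)
t=32: (idle)
t=33: (idle)
t=34: (idle)
t=35: (idle)
t=36: (idle)

context switches = 10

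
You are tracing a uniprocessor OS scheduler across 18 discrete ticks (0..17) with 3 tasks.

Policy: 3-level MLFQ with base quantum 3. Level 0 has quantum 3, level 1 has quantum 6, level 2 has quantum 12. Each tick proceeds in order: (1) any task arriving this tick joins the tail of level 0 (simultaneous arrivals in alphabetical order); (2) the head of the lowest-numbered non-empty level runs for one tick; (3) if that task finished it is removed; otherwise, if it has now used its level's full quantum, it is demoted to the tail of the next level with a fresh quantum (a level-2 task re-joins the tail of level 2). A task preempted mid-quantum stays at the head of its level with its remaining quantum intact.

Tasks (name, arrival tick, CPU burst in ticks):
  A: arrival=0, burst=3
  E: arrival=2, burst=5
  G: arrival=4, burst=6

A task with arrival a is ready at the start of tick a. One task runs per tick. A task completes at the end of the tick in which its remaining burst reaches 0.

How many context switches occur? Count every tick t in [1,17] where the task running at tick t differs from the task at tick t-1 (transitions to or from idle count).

t=0: L0/L1/L2 = A/-/- → run A
t=1: L0/L1/L2 = A/-/- → run A
t=2: L0/L1/L2 = AE/-/- → run A
t=3: L0/L1/L2 = E/-/- → run E
t=4: L0/L1/L2 = EG/-/- → run E
t=5: L0/L1/L2 = EG/-/- → run E
t=6: L0/L1/L2 = G/E/- → run G
t=7: L0/L1/L2 = G/E/- → run G
t=8: L0/L1/L2 = G/E/- → run G
t=9: L0/L1/L2 = -/EG/- → run E
t=10: L0/L1/L2 = -/EG/- → run E
t=11: L0/L1/L2 = -/G/- → run G
t=12: L0/L1/L2 = -/G/- → run G
t=13: L0/L1/L2 = -/G/- → run G
t=14: (idle)
t=15: (idle)
t=16: (idle)
t=17: (idle)

context switches = 5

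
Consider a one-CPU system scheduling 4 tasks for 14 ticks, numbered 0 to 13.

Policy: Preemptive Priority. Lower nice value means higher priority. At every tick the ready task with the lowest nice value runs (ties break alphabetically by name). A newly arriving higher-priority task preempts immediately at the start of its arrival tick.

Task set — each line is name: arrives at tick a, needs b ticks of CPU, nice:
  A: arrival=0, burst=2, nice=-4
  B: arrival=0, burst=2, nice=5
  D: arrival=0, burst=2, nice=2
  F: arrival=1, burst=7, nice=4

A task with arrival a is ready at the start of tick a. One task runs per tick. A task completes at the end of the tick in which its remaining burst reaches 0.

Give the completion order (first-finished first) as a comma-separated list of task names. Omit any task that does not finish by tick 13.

completion order = A, D, F, B

t=0: ready={A,B,D} → run A
t=1: ready={A,B,D,F} → run A
t=2: ready={B,D,F} → run D
t=3: ready={B,D,F} → run D
t=4: ready={B,F} → run F
t=5: ready={B,F} → run F
t=6: ready={B,F} → run F
t=7: ready={B,F} → run F
t=8: ready={B,F} → run F
t=9: ready={B,F} → run F
t=10: ready={B,F} → run F
t=11: ready={B} → run B
t=12: ready={B} → run B
t=13: (idle)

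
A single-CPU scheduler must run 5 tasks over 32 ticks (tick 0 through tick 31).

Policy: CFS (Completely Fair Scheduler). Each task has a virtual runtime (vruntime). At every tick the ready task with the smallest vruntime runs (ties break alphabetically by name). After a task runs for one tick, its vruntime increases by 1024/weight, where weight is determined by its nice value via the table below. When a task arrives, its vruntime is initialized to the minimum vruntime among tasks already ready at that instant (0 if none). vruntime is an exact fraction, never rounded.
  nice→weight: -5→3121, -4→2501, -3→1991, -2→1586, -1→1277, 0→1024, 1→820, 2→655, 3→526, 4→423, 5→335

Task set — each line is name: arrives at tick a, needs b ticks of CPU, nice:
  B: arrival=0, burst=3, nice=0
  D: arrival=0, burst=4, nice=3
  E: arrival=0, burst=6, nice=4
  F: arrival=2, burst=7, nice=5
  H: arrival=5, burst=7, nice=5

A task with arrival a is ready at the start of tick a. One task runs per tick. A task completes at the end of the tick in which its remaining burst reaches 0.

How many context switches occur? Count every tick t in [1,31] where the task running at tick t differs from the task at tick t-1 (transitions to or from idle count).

context switches = 27

t=0: vr[B=0 D=0 E=0] → run B
t=1: vr[B=1 D=0 E=0] → run D
t=2: vr[B=1 D=512/263 E=0 F=0] → run E
t=3: vr[B=1 D=512/263 E=1024/423 F=0] → run F
t=4: vr[B=1 D=512/263 E=1024/423 F=1024/335] → run B
t=5: vr[B=2 D=512/263 E=1024/423 F=1024/335 H=512/263] → run D
t=6: vr[B=2 D=1024/263 E=1024/423 F=1024/335 H=512/263] → run H
t=7: vr[B=2 D=1024/263 E=1024/423 F=1024/335 H=440832/88105] → run B
t=8: vr[D=1024/263 E=1024/423 F=1024/335 H=440832/88105] → run E
t=9: vr[D=1024/263 E=2048/423 F=1024/335 H=440832/88105] → run F
t=10: vr[D=1024/263 E=2048/423 F=2048/335 H=440832/88105] → run D
t=11: vr[D=1536/263 E=2048/423 F=2048/335 H=440832/88105] → run E
t=12: vr[D=1536/263 E=1024/141 F=2048/335 H=440832/88105] → run H
t=13: vr[D=1536/263 E=1024/141 F=2048/335 H=710144/88105] → run D
t=14: vr[E=1024/141 F=2048/335 H=710144/88105] → run F
t=15: vr[E=1024/141 F=3072/335 H=710144/88105] → run E
t=16: vr[E=4096/423 F=3072/335 H=710144/88105] → run H
t=17: vr[E=4096/423 F=3072/335 H=979456/88105] → run F
t=18: vr[E=4096/423 F=4096/335 H=979456/88105] → run E
t=19: vr[E=5120/423 F=4096/335 H=979456/88105] → run H
t=20: vr[E=5120/423 F=4096/335 H=1248768/88105] → run E
t=21: vr[F=4096/335 H=1248768/88105] → run F
t=22: vr[F=1024/67 H=1248768/88105] → run H
t=23: vr[F=1024/67 H=303616/17621] → run F
t=24: vr[F=6144/335 H=303616/17621] → run H
t=25: vr[F=6144/335 H=1787392/88105] → run F
t=26: vr[H=1787392/88105] → run H
t=27: (idle)
t=28: (idle)
t=29: (idle)
t=30: (idle)
t=31: (idle)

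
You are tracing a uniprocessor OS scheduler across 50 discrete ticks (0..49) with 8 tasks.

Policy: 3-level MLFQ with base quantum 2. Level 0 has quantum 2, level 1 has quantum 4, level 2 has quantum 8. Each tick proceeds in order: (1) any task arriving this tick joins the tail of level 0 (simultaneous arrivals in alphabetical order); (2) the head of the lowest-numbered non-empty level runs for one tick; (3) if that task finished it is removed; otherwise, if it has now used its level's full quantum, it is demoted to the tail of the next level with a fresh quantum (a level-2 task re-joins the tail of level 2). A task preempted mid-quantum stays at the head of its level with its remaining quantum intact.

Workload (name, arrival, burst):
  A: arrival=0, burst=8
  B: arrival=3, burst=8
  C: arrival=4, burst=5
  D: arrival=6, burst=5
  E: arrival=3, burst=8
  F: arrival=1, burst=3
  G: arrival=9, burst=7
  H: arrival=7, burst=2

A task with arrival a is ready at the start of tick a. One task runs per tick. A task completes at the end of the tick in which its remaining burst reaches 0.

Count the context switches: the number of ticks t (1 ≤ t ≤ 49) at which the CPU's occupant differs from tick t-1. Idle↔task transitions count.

context switches = 19

t=0: L0/L1/L2 = A/-/- → run A
t=1: L0/L1/L2 = AF/-/- → run A
t=2: L0/L1/L2 = F/A/- → run F
t=3: L0/L1/L2 = FBE/A/- → run F
t=4: L0/L1/L2 = BEC/AF/- → run B
t=5: L0/L1/L2 = BEC/AF/- → run B
t=6: L0/L1/L2 = ECD/AFB/- → run E
t=7: L0/L1/L2 = ECDH/AFB/- → run E
t=8: L0/L1/L2 = CDH/AFBE/- → run C
t=9: L0/L1/L2 = CDHG/AFBE/- → run C
t=10: L0/L1/L2 = DHG/AFBEC/- → run D
t=11: L0/L1/L2 = DHG/AFBEC/- → run D
t=12: L0/L1/L2 = HG/AFBECD/- → run H
t=13: L0/L1/L2 = HG/AFBECD/- → run H
t=14: L0/L1/L2 = G/AFBECD/- → run G
t=15: L0/L1/L2 = G/AFBECD/- → run G
t=16: L0/L1/L2 = -/AFBECDG/- → run A
t=17: L0/L1/L2 = -/AFBECDG/- → run A
t=18: L0/L1/L2 = -/AFBECDG/- → run A
t=19: L0/L1/L2 = -/AFBECDG/- → run A
t=20: L0/L1/L2 = -/FBECDG/A → run F
t=21: L0/L1/L2 = -/BECDG/A → run B
t=22: L0/L1/L2 = -/BECDG/A → run B
t=23: L0/L1/L2 = -/BECDG/A → run B
t=24: L0/L1/L2 = -/BECDG/A → run B
t=25: L0/L1/L2 = -/ECDG/AB → run E
t=26: L0/L1/L2 = -/ECDG/AB → run E
t=27: L0/L1/L2 = -/ECDG/AB → run E
t=28: L0/L1/L2 = -/ECDG/AB → run E
t=29: L0/L1/L2 = -/CDG/ABE → run C
t=30: L0/L1/L2 = -/CDG/ABE → run C
t=31: L0/L1/L2 = -/CDG/ABE → run C
t=32: L0/L1/L2 = -/DG/ABE → run D
t=33: L0/L1/L2 = -/DG/ABE → run D
t=34: L0/L1/L2 = -/DG/ABE → run D
t=35: L0/L1/L2 = -/G/ABE → run G
t=36: L0/L1/L2 = -/G/ABE → run G
t=37: L0/L1/L2 = -/G/ABE → run G
t=38: L0/L1/L2 = -/G/ABE → run G
t=39: L0/L1/L2 = -/-/ABEG → run A
t=40: L0/L1/L2 = -/-/ABEG → run A
t=41: L0/L1/L2 = -/-/BEG → run B
t=42: L0/L1/L2 = -/-/BEG → run B
t=43: L0/L1/L2 = -/-/EG → run E
t=44: L0/L1/L2 = -/-/EG → run E
t=45: L0/L1/L2 = -/-/G → run G
t=46: (idle)
t=47: (idle)
t=48: (idle)
t=49: (idle)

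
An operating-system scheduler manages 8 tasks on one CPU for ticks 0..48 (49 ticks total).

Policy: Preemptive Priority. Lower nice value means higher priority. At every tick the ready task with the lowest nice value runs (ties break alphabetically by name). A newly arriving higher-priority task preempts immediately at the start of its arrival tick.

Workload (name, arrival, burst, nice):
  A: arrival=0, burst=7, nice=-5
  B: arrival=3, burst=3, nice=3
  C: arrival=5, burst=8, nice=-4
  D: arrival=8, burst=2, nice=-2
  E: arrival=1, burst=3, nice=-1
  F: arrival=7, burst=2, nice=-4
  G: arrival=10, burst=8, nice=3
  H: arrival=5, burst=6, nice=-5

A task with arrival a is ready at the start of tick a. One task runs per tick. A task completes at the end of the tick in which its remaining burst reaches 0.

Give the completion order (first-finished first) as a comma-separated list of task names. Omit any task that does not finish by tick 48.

t=0: ready={A} → run A
t=1: ready={A,E} → run A
t=2: ready={A,E} → run A
t=3: ready={A,B,E} → run A
t=4: ready={A,B,E} → run A
t=5: ready={A,B,C,E,H} → run A
t=6: ready={A,B,C,E,H} → run A
t=7: ready={B,C,E,F,H} → run H
t=8: ready={B,C,D,E,F,H} → run H
t=9: ready={B,C,D,E,F,H} → run H
t=10: ready={B,C,D,E,F,G,H} → run H
t=11: ready={B,C,D,E,F,G,H} → run H
t=12: ready={B,C,D,E,F,G,H} → run H
t=13: ready={B,C,D,E,F,G} → run C
t=14: ready={B,C,D,E,F,G} → run C
t=15: ready={B,C,D,E,F,G} → run C
t=16: ready={B,C,D,E,F,G} → run C
t=17: ready={B,C,D,E,F,G} → run C
t=18: ready={B,C,D,E,F,G} → run C
t=19: ready={B,C,D,E,F,G} → run C
t=20: ready={B,C,D,E,F,G} → run C
t=21: ready={B,D,E,F,G} → run F
t=22: ready={B,D,E,F,G} → run F
t=23: ready={B,D,E,G} → run D
t=24: ready={B,D,E,G} → run D
t=25: ready={B,E,G} → run E
t=26: ready={B,E,G} → run E
t=27: ready={B,E,G} → run E
t=28: ready={B,G} → run B
t=29: ready={B,G} → run B
t=30: ready={B,G} → run B
t=31: ready={G} → run G
t=32: ready={G} → run G
t=33: ready={G} → run G
t=34: ready={G} → run G
t=35: ready={G} → run G
t=36: ready={G} → run G
t=37: ready={G} → run G
t=38: ready={G} → run G
t=39: (idle)
t=40: (idle)
t=41: (idle)
t=42: (idle)
t=43: (idle)
t=44: (idle)
t=45: (idle)
t=46: (idle)
t=47: (idle)
t=48: (idle)

completion order = A, H, C, F, D, E, B, G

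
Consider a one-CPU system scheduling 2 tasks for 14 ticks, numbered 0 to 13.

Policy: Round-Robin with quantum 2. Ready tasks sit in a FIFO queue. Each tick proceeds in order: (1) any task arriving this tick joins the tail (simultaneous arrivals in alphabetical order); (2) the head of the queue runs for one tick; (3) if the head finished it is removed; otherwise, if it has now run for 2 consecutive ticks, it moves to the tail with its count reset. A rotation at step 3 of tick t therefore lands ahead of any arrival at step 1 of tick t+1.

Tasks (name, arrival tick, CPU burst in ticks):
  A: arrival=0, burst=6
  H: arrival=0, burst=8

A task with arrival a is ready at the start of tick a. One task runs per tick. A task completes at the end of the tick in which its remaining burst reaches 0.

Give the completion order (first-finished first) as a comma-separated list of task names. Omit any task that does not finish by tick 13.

t=0: queue=[A,H] q_used=0 → run A
t=1: queue=[A,H] q_used=1 → run A
t=2: queue=[H,A] q_used=0 → run H
t=3: queue=[H,A] q_used=1 → run H
t=4: queue=[A,H] q_used=0 → run A
t=5: queue=[A,H] q_used=1 → run A
t=6: queue=[H,A] q_used=0 → run H
t=7: queue=[H,A] q_used=1 → run H
t=8: queue=[A,H] q_used=0 → run A
t=9: queue=[A,H] q_used=1 → run A
t=10: queue=[H] q_used=0 → run H
t=11: queue=[H] q_used=1 → run H
t=12: queue=[H] q_used=0 → run H
t=13: queue=[H] q_used=1 → run H

completion order = A, H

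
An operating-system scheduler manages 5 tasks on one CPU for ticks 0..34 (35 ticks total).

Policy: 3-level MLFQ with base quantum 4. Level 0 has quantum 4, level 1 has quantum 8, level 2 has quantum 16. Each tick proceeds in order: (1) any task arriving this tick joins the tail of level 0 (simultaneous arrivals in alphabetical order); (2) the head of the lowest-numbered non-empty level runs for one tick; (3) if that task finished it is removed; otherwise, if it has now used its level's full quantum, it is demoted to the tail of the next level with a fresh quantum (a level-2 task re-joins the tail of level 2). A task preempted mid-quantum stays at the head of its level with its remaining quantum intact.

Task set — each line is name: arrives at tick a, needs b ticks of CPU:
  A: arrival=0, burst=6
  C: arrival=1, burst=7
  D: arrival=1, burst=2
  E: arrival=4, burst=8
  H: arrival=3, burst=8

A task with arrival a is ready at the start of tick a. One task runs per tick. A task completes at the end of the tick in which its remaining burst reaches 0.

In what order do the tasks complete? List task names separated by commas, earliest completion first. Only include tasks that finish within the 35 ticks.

completion order = D, A, C, H, E

t=0: L0/L1/L2 = A/-/- → run A
t=1: L0/L1/L2 = ACD/-/- → run A
t=2: L0/L1/L2 = ACD/-/- → run A
t=3: L0/L1/L2 = ACDH/-/- → run A
t=4: L0/L1/L2 = CDHE/A/- → run C
t=5: L0/L1/L2 = CDHE/A/- → run C
t=6: L0/L1/L2 = CDHE/A/- → run C
t=7: L0/L1/L2 = CDHE/A/- → run C
t=8: L0/L1/L2 = DHE/AC/- → run D
t=9: L0/L1/L2 = DHE/AC/- → run D
t=10: L0/L1/L2 = HE/AC/- → run H
t=11: L0/L1/L2 = HE/AC/- → run H
t=12: L0/L1/L2 = HE/AC/- → run H
t=13: L0/L1/L2 = HE/AC/- → run H
t=14: L0/L1/L2 = E/ACH/- → run E
t=15: L0/L1/L2 = E/ACH/- → run E
t=16: L0/L1/L2 = E/ACH/- → run E
t=17: L0/L1/L2 = E/ACH/- → run E
t=18: L0/L1/L2 = -/ACHE/- → run A
t=19: L0/L1/L2 = -/ACHE/- → run A
t=20: L0/L1/L2 = -/CHE/- → run C
t=21: L0/L1/L2 = -/CHE/- → run C
t=22: L0/L1/L2 = -/CHE/- → run C
t=23: L0/L1/L2 = -/HE/- → run H
t=24: L0/L1/L2 = -/HE/- → run H
t=25: L0/L1/L2 = -/HE/- → run H
t=26: L0/L1/L2 = -/HE/- → run H
t=27: L0/L1/L2 = -/E/- → run E
t=28: L0/L1/L2 = -/E/- → run E
t=29: L0/L1/L2 = -/E/- → run E
t=30: L0/L1/L2 = -/E/- → run E
t=31: (idle)
t=32: (idle)
t=33: (idle)
t=34: (idle)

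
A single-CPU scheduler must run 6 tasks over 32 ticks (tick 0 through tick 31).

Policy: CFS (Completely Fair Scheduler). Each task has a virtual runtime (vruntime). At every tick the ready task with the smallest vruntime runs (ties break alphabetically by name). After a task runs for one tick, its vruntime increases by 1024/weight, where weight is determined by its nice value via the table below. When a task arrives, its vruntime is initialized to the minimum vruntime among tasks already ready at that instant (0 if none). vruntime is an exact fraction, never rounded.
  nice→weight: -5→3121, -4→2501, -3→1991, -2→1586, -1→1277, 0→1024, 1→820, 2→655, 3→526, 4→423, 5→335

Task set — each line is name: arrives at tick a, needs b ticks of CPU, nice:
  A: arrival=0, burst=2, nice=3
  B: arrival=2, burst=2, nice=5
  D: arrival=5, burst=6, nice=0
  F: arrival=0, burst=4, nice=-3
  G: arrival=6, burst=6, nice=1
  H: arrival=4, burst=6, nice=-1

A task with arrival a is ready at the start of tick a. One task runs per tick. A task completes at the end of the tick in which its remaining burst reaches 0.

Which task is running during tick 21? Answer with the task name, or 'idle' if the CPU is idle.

t=0: vr[A=0 F=0] → run A
t=1: vr[A=512/263 F=0] → run F
t=2: vr[A=512/263 B=1024/1991 F=1024/1991] → run B
t=3: vr[A=512/263 B=2381824/666985 F=1024/1991] → run F
t=4: vr[A=512/263 B=2381824/666985 F=2048/1991 H=2048/1991] → run F
t=5: vr[A=512/263 B=2381824/666985 D=2048/1991 F=3072/1991 H=2048/1991] → run D
t=6: vr[A=512/263 B=2381824/666985 D=4039/1991 F=3072/1991 G=2048/1991 H=2048/1991] → run G
t=7: vr[A=512/263 B=2381824/666985 D=4039/1991 F=3072/1991 G=929536/408155 H=2048/1991] → run H
t=8: vr[A=512/263 B=2381824/666985 D=4039/1991 F=3072/1991 G=929536/408155 H=4654080/2542507] → run F
t=9: vr[A=512/263 B=2381824/666985 D=4039/1991 G=929536/408155 H=4654080/2542507] → run H
t=10: vr[A=512/263 B=2381824/666985 D=4039/1991 G=929536/408155 H=6692864/2542507] → run A
t=11: vr[B=2381824/666985 D=4039/1991 G=929536/408155 H=6692864/2542507] → run D
t=12: vr[B=2381824/666985 D=6030/1991 G=929536/408155 H=6692864/2542507] → run G
t=13: vr[B=2381824/666985 D=6030/1991 G=1439232/408155 H=6692864/2542507] → run H
t=14: vr[B=2381824/666985 D=6030/1991 G=1439232/408155 H=8731648/2542507] → run D
t=15: vr[B=2381824/666985 D=8021/1991 G=1439232/408155 H=8731648/2542507] → run H
t=16: vr[B=2381824/666985 D=8021/1991 G=1439232/408155 H=10770432/2542507] → run G
t=17: vr[B=2381824/666985 D=8021/1991 G=1948928/408155 H=10770432/2542507] → run B
t=18: vr[D=8021/1991 G=1948928/408155 H=10770432/2542507] → run D
t=19: vr[D=10012/1991 G=1948928/408155 H=10770432/2542507] → run H
t=20: vr[D=10012/1991 G=1948928/408155 H=12809216/2542507] → run G
t=21: vr[D=10012/1991 G=2458624/408155 H=12809216/2542507] → run D
t=22: vr[D=12003/1991 G=2458624/408155 H=12809216/2542507] → run H
t=23: vr[D=12003/1991 G=2458624/408155] → run G
t=24: vr[D=12003/1991 G=593664/81631] → run D
t=25: vr[G=593664/81631] → run G
t=26: (idle)
t=27: (idle)
t=28: (idle)
t=29: (idle)
t=30: (idle)
t=31: (idle)

running at tick 21 = D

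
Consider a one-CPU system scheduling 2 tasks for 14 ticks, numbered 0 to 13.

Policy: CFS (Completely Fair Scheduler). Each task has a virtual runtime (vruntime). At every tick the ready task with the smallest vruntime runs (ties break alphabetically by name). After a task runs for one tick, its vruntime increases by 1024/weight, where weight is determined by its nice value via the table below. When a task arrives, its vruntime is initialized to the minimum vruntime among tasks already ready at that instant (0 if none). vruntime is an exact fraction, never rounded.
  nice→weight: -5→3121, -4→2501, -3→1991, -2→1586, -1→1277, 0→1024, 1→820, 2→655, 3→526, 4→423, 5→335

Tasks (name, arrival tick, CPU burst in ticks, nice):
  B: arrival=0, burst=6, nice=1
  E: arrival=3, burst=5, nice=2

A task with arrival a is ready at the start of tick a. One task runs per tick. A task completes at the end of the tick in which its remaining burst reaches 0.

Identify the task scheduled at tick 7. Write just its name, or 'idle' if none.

running at tick 7 = B

t=0: vr[B=0] → run B
t=1: vr[B=256/205] → run B
t=2: vr[B=512/205] → run B
t=3: vr[B=768/205 E=768/205] → run B
t=4: vr[B=1024/205 E=768/205] → run E
t=5: vr[B=1024/205 E=142592/26855] → run B
t=6: vr[B=256/41 E=142592/26855] → run E
t=7: vr[B=256/41 E=184576/26855] → run B
t=8: vr[E=184576/26855] → run E
t=9: vr[E=45312/5371] → run E
t=10: vr[E=268544/26855] → run E
t=11: (idle)
t=12: (idle)
t=13: (idle)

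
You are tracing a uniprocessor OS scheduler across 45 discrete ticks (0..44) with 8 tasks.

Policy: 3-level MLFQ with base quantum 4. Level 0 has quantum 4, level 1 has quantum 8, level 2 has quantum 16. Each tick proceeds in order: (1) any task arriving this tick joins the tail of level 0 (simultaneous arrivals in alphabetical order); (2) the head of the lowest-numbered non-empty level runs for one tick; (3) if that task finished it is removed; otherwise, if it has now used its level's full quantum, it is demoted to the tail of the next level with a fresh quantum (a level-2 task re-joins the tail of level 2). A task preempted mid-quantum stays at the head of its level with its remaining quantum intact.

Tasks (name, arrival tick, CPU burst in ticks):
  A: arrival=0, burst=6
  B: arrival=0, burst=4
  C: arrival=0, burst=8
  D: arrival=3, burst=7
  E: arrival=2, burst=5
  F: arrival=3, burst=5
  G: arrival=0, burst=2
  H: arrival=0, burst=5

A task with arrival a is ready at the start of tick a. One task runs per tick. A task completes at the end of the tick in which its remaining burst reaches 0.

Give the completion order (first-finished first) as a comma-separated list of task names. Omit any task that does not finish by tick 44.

t=0: L0/L1/L2 = ABCGH/-/- → run A
t=1: L0/L1/L2 = ABCGH/-/- → run A
t=2: L0/L1/L2 = ABCGHE/-/- → run A
t=3: L0/L1/L2 = ABCGHEDF/-/- → run A
t=4: L0/L1/L2 = BCGHEDF/A/- → run B
t=5: L0/L1/L2 = BCGHEDF/A/- → run B
t=6: L0/L1/L2 = BCGHEDF/A/- → run B
t=7: L0/L1/L2 = BCGHEDF/A/- → run B
t=8: L0/L1/L2 = CGHEDF/A/- → run C
t=9: L0/L1/L2 = CGHEDF/A/- → run C
t=10: L0/L1/L2 = CGHEDF/A/- → run C
t=11: L0/L1/L2 = CGHEDF/A/- → run C
t=12: L0/L1/L2 = GHEDF/AC/- → run G
t=13: L0/L1/L2 = GHEDF/AC/- → run G
t=14: L0/L1/L2 = HEDF/AC/- → run H
t=15: L0/L1/L2 = HEDF/AC/- → run H
t=16: L0/L1/L2 = HEDF/AC/- → run H
t=17: L0/L1/L2 = HEDF/AC/- → run H
t=18: L0/L1/L2 = EDF/ACH/- → run E
t=19: L0/L1/L2 = EDF/ACH/- → run E
t=20: L0/L1/L2 = EDF/ACH/- → run E
t=21: L0/L1/L2 = EDF/ACH/- → run E
t=22: L0/L1/L2 = DF/ACHE/- → run D
t=23: L0/L1/L2 = DF/ACHE/- → run D
t=24: L0/L1/L2 = DF/ACHE/- → run D
t=25: L0/L1/L2 = DF/ACHE/- → run D
t=26: L0/L1/L2 = F/ACHED/- → run F
t=27: L0/L1/L2 = F/ACHED/- → run F
t=28: L0/L1/L2 = F/ACHED/- → run F
t=29: L0/L1/L2 = F/ACHED/- → run F
t=30: L0/L1/L2 = -/ACHEDF/- → run A
t=31: L0/L1/L2 = -/ACHEDF/- → run A
t=32: L0/L1/L2 = -/CHEDF/- → run C
t=33: L0/L1/L2 = -/CHEDF/- → run C
t=34: L0/L1/L2 = -/CHEDF/- → run C
t=35: L0/L1/L2 = -/CHEDF/- → run C
t=36: L0/L1/L2 = -/HEDF/- → run H
t=37: L0/L1/L2 = -/EDF/- → run E
t=38: L0/L1/L2 = -/DF/- → run D
t=39: L0/L1/L2 = -/DF/- → run D
t=40: L0/L1/L2 = -/DF/- → run D
t=41: L0/L1/L2 = -/F/- → run F
t=42: (idle)
t=43: (idle)
t=44: (idle)

completion order = B, G, A, C, H, E, D, F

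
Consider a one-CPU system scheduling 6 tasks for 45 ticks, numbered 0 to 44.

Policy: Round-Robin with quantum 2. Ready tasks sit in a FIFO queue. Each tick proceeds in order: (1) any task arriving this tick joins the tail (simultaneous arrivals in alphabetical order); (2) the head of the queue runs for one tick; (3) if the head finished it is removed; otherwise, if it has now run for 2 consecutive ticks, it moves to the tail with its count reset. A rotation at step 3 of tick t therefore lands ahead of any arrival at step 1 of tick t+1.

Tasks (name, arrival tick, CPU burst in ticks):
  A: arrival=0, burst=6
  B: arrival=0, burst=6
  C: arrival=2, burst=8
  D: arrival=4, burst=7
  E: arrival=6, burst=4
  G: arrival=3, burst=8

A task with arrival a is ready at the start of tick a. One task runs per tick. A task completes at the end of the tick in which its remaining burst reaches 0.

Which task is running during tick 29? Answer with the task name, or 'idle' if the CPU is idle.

running at tick 29 = C

t=0: queue=[A,B] q_used=0 → run A
t=1: queue=[A,B] q_used=1 → run A
t=2: queue=[B,A,C] q_used=0 → run B
t=3: queue=[B,A,C,G] q_used=1 → run B
t=4: queue=[A,C,G,B,D] q_used=0 → run A
t=5: queue=[A,C,G,B,D] q_used=1 → run A
t=6: queue=[C,G,B,D,A,E] q_used=0 → run C
t=7: queue=[C,G,B,D,A,E] q_used=1 → run C
t=8: queue=[G,B,D,A,E,C] q_used=0 → run G
t=9: queue=[G,B,D,A,E,C] q_used=1 → run G
t=10: queue=[B,D,A,E,C,G] q_used=0 → run B
t=11: queue=[B,D,A,E,C,G] q_used=1 → run B
t=12: queue=[D,A,E,C,G,B] q_used=0 → run D
t=13: queue=[D,A,E,C,G,B] q_used=1 → run D
t=14: queue=[A,E,C,G,B,D] q_used=0 → run A
t=15: queue=[A,E,C,G,B,D] q_used=1 → run A
t=16: queue=[E,C,G,B,D] q_used=0 → run E
t=17: queue=[E,C,G,B,D] q_used=1 → run E
t=18: queue=[C,G,B,D,E] q_used=0 → run C
t=19: queue=[C,G,B,D,E] q_used=1 → run C
t=20: queue=[G,B,D,E,C] q_used=0 → run G
t=21: queue=[G,B,D,E,C] q_used=1 → run G
t=22: queue=[B,D,E,C,G] q_used=0 → run B
t=23: queue=[B,D,E,C,G] q_used=1 → run B
t=24: queue=[D,E,C,G] q_used=0 → run D
t=25: queue=[D,E,C,G] q_used=1 → run D
t=26: queue=[E,C,G,D] q_used=0 → run E
t=27: queue=[E,C,G,D] q_used=1 → run E
t=28: queue=[C,G,D] q_used=0 → run C
t=29: queue=[C,G,D] q_used=1 → run C
t=30: queue=[G,D,C] q_used=0 → run G
t=31: queue=[G,D,C] q_used=1 → run G
t=32: queue=[D,C,G] q_used=0 → run D
t=33: queue=[D,C,G] q_used=1 → run D
t=34: queue=[C,G,D] q_used=0 → run C
t=35: queue=[C,G,D] q_used=1 → run C
t=36: queue=[G,D] q_used=0 → run G
t=37: queue=[G,D] q_used=1 → run G
t=38: queue=[D] q_used=0 → run D
t=39: (idle)
t=40: (idle)
t=41: (idle)
t=42: (idle)
t=43: (idle)
t=44: (idle)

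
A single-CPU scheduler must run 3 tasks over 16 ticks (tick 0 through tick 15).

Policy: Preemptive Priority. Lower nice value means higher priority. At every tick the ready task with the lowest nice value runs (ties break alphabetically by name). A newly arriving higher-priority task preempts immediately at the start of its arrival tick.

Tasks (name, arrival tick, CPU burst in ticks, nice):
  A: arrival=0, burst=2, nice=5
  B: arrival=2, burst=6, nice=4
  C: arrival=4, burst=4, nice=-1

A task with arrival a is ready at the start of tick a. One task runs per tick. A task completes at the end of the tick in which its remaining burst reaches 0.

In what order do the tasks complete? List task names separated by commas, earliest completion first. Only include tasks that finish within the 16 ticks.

t=0: ready={A} → run A
t=1: ready={A} → run A
t=2: ready={B} → run B
t=3: ready={B} → run B
t=4: ready={B,C} → run C
t=5: ready={B,C} → run C
t=6: ready={B,C} → run C
t=7: ready={B,C} → run C
t=8: ready={B} → run B
t=9: ready={B} → run B
t=10: ready={B} → run B
t=11: ready={B} → run B
t=12: (idle)
t=13: (idle)
t=14: (idle)
t=15: (idle)

completion order = A, C, B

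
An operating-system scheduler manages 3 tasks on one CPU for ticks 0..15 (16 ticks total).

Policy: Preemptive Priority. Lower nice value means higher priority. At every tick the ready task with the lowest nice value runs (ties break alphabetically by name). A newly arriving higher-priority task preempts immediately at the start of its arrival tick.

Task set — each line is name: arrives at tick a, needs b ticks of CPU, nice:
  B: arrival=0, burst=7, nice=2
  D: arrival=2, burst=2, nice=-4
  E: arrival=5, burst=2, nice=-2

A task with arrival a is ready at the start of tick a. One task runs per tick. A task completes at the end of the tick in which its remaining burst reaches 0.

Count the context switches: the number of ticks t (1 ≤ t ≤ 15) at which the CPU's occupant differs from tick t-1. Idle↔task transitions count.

t=0: ready={B} → run B
t=1: ready={B} → run B
t=2: ready={B,D} → run D
t=3: ready={B,D} → run D
t=4: ready={B} → run B
t=5: ready={B,E} → run E
t=6: ready={B,E} → run E
t=7: ready={B} → run B
t=8: ready={B} → run B
t=9: ready={B} → run B
t=10: ready={B} → run B
t=11: (idle)
t=12: (idle)
t=13: (idle)
t=14: (idle)
t=15: (idle)

context switches = 5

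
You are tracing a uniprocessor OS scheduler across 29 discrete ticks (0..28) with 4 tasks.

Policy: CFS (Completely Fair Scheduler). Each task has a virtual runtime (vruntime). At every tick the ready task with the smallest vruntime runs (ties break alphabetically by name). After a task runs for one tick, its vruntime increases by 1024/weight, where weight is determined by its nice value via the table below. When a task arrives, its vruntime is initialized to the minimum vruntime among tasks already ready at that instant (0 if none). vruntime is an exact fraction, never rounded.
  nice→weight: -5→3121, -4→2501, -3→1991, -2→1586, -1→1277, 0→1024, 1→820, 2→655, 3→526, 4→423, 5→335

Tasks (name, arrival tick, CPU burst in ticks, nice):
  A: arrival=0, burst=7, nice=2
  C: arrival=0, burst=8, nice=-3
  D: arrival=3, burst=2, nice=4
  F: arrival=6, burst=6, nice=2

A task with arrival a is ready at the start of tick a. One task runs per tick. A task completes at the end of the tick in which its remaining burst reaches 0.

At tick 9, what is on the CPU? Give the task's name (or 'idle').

t=0: vr[A=0 C=0] → run A
t=1: vr[A=1024/655 C=0] → run C
t=2: vr[A=1024/655 C=1024/1991] → run C
t=3: vr[A=1024/655 C=2048/1991 D=2048/1991] → run C
t=4: vr[A=1024/655 C=3072/1991 D=2048/1991] → run D
t=5: vr[A=1024/655 C=3072/1991 D=2905088/842193] → run C
t=6: vr[A=1024/655 C=4096/1991 D=2905088/842193 F=1024/655] → run A
t=7: vr[A=2048/655 C=4096/1991 D=2905088/842193 F=1024/655] → run F
t=8: vr[A=2048/655 C=4096/1991 D=2905088/842193 F=2048/655] → run C
t=9: vr[A=2048/655 C=5120/1991 D=2905088/842193 F=2048/655] → run C
t=10: vr[A=2048/655 C=6144/1991 D=2905088/842193 F=2048/655] → run C
t=11: vr[A=2048/655 C=7168/1991 D=2905088/842193 F=2048/655] → run A
t=12: vr[A=3072/655 C=7168/1991 D=2905088/842193 F=2048/655] → run F
t=13: vr[A=3072/655 C=7168/1991 D=2905088/842193 F=3072/655] → run D
t=14: vr[A=3072/655 C=7168/1991 F=3072/655] → run C
t=15: vr[A=3072/655 F=3072/655] → run A
t=16: vr[A=4096/655 F=3072/655] → run F
t=17: vr[A=4096/655 F=4096/655] → run A
t=18: vr[A=1024/131 F=4096/655] → run F
t=19: vr[A=1024/131 F=1024/131] → run A
t=20: vr[A=6144/655 F=1024/131] → run F
t=21: vr[A=6144/655 F=6144/655] → run A
t=22: vr[F=6144/655] → run F
t=23: (idle)
t=24: (idle)
t=25: (idle)
t=26: (idle)
t=27: (idle)
t=28: (idle)

running at tick 9 = C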